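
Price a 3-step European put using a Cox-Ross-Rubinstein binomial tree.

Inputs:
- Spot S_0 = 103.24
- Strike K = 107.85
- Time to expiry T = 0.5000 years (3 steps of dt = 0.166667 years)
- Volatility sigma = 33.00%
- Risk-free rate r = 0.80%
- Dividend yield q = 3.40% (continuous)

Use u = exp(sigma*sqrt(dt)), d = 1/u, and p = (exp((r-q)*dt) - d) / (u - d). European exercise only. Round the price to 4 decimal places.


Answer: Price = V(0,0) = 13.6028

Derivation:
dt = T/N = 0.166667
u = exp(sigma*sqrt(dt)) = 1.144219; d = 1/u = 0.873959
p = (exp((r-q)*dt) - d) / (u - d) = 0.450371
Discount per step: exp(-r*dt) = 0.998668
Stock lattice S(k, i) with i counting down-moves:
  k=0: S(0,0) = 103.2400
  k=1: S(1,0) = 118.1291; S(1,1) = 90.2275
  k=2: S(2,0) = 135.1655; S(2,1) = 103.2400; S(2,2) = 78.8551
  k=3: S(3,0) = 154.6589; S(3,1) = 118.1291; S(3,2) = 90.2275; S(3,3) = 68.9162
Terminal payoffs V(N, i) = max(K - S_T, 0):
  V(3,0) = 0.000000; V(3,1) = 0.000000; V(3,2) = 17.622484; V(3,3) = 38.933849
Backward induction: V(k, i) = exp(-r*dt) * [p * V(k+1, i) + (1-p) * V(k+1, i+1)].
  V(2,0) = exp(-r*dt) * [p*0.000000 + (1-p)*0.000000] = 0.000000
  V(2,1) = exp(-r*dt) * [p*0.000000 + (1-p)*17.622484] = 9.672921
  V(2,2) = exp(-r*dt) * [p*17.622484 + (1-p)*38.933849] = 29.296738
  V(1,0) = exp(-r*dt) * [p*0.000000 + (1-p)*9.672921] = 5.309433
  V(1,1) = exp(-r*dt) * [p*9.672921 + (1-p)*29.296738] = 20.431478
  V(0,0) = exp(-r*dt) * [p*5.309433 + (1-p)*20.431478] = 13.602797


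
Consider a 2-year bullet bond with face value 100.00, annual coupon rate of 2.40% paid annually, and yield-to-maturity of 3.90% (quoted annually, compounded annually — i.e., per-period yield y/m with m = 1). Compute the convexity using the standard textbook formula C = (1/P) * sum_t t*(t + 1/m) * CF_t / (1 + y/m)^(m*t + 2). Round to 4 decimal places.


Coupon per period c = face * coupon_rate / m = 2.400000
Periods per year m = 1; per-period yield y/m = 0.039000
Number of cashflows N = 2
Cashflows (t years, CF_t, discount factor 1/(1+y/m)^(m*t), PV):
  t = 1.0000: CF_t = 2.400000, DF = 0.962464, PV = 2.309913
  t = 2.0000: CF_t = 102.400000, DF = 0.926337, PV = 94.856886
Price P = sum_t PV_t = 97.166799
Convexity numerator sum_t t*(t + 1/m) * CF_t / (1+y/m)^(m*t + 2):
  t = 1.0000: term = 4.279515
  t = 2.0000: term = 527.216528
Convexity = (1/P) * sum = 531.496043 / 97.166799 = 5.469935

Answer: Convexity = 5.4699


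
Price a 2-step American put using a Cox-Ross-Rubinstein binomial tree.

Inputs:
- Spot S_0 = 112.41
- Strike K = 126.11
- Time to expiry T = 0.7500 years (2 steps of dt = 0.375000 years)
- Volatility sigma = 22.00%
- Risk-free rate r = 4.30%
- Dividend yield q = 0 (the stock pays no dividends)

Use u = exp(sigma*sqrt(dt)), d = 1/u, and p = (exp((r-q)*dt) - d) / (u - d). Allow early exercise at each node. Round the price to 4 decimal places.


dt = T/N = 0.375000
u = exp(sigma*sqrt(dt)) = 1.144219; d = 1/u = 0.873959
p = (exp((r-q)*dt) - d) / (u - d) = 0.526519
Discount per step: exp(-r*dt) = 0.984004
Stock lattice S(k, i) with i counting down-moves:
  k=0: S(0,0) = 112.4100
  k=1: S(1,0) = 128.6216; S(1,1) = 98.2417
  k=2: S(2,0) = 147.1712; S(2,1) = 112.4100; S(2,2) = 85.8592
Terminal payoffs V(N, i) = max(K - S_T, 0):
  V(2,0) = 0.000000; V(2,1) = 13.700000; V(2,2) = 40.250776
Backward induction: V(k, i) = exp(-r*dt) * [p * V(k+1, i) + (1-p) * V(k+1, i+1)]; then take max(V_cont, immediate exercise) for American.
  V(1,0) = exp(-r*dt) * [p*0.000000 + (1-p)*13.700000] = 6.382933; exercise = 0.000000; V(1,0) = max -> 6.382933
  V(1,1) = exp(-r*dt) * [p*13.700000 + (1-p)*40.250776] = 25.851064; exercise = 27.868281; V(1,1) = max -> 27.868281
  V(0,0) = exp(-r*dt) * [p*6.382933 + (1-p)*27.868281] = 16.291018; exercise = 13.700000; V(0,0) = max -> 16.291018

Answer: Price = V(0,0) = 16.2910


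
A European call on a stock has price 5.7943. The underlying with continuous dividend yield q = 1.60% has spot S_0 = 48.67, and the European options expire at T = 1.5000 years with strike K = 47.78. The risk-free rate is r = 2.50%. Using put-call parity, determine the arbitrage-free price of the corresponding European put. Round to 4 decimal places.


Answer: Put price = 4.2999

Derivation:
Put-call parity: C - P = S_0 * exp(-qT) - K * exp(-rT).
S_0 * exp(-qT) = 48.6700 * 0.97628571 = 47.51582549
K * exp(-rT) = 47.7800 * 0.96319442 = 46.02142928
P = C - S*exp(-qT) + K*exp(-rT)
P = 5.7943 - 47.51582549 + 46.02142928 = 4.2999


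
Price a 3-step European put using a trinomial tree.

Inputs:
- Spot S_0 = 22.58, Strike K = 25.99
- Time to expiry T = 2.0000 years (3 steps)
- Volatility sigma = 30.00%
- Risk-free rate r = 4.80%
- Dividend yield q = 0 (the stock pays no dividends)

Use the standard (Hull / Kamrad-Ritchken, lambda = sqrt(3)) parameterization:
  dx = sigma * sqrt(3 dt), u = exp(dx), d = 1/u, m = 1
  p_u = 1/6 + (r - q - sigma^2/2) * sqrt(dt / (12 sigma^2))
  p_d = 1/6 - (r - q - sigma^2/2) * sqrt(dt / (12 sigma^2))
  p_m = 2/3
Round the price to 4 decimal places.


dt = T/N = 0.666667; dx = sigma*sqrt(3*dt) = 0.424264
u = exp(dx) = 1.528465; d = 1/u = 0.654251
p_u = 0.169024, p_m = 0.666667, p_d = 0.164310
Discount per step: exp(-r*dt) = 0.968507
Stock lattice S(k, j) with j the centered position index:
  k=0: S(0,+0) = 22.5800
  k=1: S(1,-1) = 14.7730; S(1,+0) = 22.5800; S(1,+1) = 34.5127
  k=2: S(2,-2) = 9.6652; S(2,-1) = 14.7730; S(2,+0) = 22.5800; S(2,+1) = 34.5127; S(2,+2) = 52.7515
  k=3: S(3,-3) = 6.3235; S(3,-2) = 9.6652; S(3,-1) = 14.7730; S(3,+0) = 22.5800; S(3,+1) = 34.5127; S(3,+2) = 52.7515; S(3,+3) = 80.6289
Terminal payoffs V(N, j) = max(K - S_T, 0):
  V(3,-3) = 19.666503; V(3,-2) = 16.324755; V(3,-1) = 11.217010; V(3,+0) = 3.410000; V(3,+1) = 0.000000; V(3,+2) = 0.000000; V(3,+3) = 0.000000
Backward induction: V(k, j) = exp(-r*dt) * [p_u * V(k+1, j+1) + p_m * V(k+1, j) + p_d * V(k+1, j-1)]
  V(2,-2) = exp(-r*dt) * [p_u*11.217010 + p_m*16.324755 + p_d*19.666503] = 15.506281
  V(2,-1) = exp(-r*dt) * [p_u*3.410000 + p_m*11.217010 + p_d*16.324755] = 10.398557
  V(2,+0) = exp(-r*dt) * [p_u*0.000000 + p_m*3.410000 + p_d*11.217010] = 3.986757
  V(2,+1) = exp(-r*dt) * [p_u*0.000000 + p_m*0.000000 + p_d*3.410000] = 0.542650
  V(2,+2) = exp(-r*dt) * [p_u*0.000000 + p_m*0.000000 + p_d*0.000000] = 0.000000
  V(1,-1) = exp(-r*dt) * [p_u*3.986757 + p_m*10.398557 + p_d*15.506281] = 9.834273
  V(1,+0) = exp(-r*dt) * [p_u*0.542650 + p_m*3.986757 + p_d*10.398557] = 4.317740
  V(1,+1) = exp(-r*dt) * [p_u*0.000000 + p_m*0.542650 + p_d*3.986757] = 0.984806
  V(0,+0) = exp(-r*dt) * [p_u*0.984806 + p_m*4.317740 + p_d*9.834273] = 4.514030

Answer: Price = V(0,0) = 4.5140


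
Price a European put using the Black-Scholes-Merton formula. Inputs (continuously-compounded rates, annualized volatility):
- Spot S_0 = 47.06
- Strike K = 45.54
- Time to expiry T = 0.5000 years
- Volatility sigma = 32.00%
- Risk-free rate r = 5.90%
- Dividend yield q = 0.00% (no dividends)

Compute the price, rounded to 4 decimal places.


d1 = (ln(S/K) + (r - q + 0.5*sigma^2) * T) / (sigma * sqrt(T)) = 0.38860964
d2 = d1 - sigma * sqrt(T) = 0.16233547
exp(-rT) = 0.97093088; exp(-qT) = 1.00000000
P = K * exp(-rT) * N(-d2) - S_0 * exp(-qT) * N(-d1)
N(-d1) = 0.34878247; N(-d2) = 0.43552084
P = 45.5400 * 0.97093088 * 0.43552084 - 47.0600 * 1.00000000 * 0.34878247 = 2.8434

Answer: Price = 2.8434


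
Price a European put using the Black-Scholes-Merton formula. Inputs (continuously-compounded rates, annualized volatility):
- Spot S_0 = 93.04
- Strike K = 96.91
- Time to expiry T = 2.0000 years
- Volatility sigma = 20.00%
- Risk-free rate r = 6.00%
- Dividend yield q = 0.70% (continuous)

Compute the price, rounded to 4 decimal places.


Answer: Price = 7.3575

Derivation:
d1 = (ln(S/K) + (r - q + 0.5*sigma^2) * T) / (sigma * sqrt(T)) = 0.37210361
d2 = d1 - sigma * sqrt(T) = 0.08926090
exp(-rT) = 0.88692044; exp(-qT) = 0.98609754
P = K * exp(-rT) * N(-d2) - S_0 * exp(-qT) * N(-d1)
N(-d1) = 0.35490785; N(-d2) = 0.46443728
P = 96.9100 * 0.88692044 * 0.46443728 - 93.0400 * 0.98609754 * 0.35490785 = 7.3575


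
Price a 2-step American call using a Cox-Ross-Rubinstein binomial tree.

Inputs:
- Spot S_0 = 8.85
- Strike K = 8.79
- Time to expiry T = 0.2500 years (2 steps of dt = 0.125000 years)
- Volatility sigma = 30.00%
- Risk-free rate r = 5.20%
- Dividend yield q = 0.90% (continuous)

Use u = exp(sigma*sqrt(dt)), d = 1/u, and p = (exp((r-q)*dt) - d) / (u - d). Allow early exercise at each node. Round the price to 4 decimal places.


dt = T/N = 0.125000
u = exp(sigma*sqrt(dt)) = 1.111895; d = 1/u = 0.899365
p = (exp((r-q)*dt) - d) / (u - d) = 0.498867
Discount per step: exp(-r*dt) = 0.993521
Stock lattice S(k, i) with i counting down-moves:
  k=0: S(0,0) = 8.8500
  k=1: S(1,0) = 9.8403; S(1,1) = 7.9594
  k=2: S(2,0) = 10.9414; S(2,1) = 8.8500; S(2,2) = 7.1584
Terminal payoffs V(N, i) = max(S_T - K, 0):
  V(2,0) = 2.151353; V(2,1) = 0.060000; V(2,2) = 0.000000
Backward induction: V(k, i) = exp(-r*dt) * [p * V(k+1, i) + (1-p) * V(k+1, i+1)]; then take max(V_cont, immediate exercise) for American.
  V(1,0) = exp(-r*dt) * [p*2.151353 + (1-p)*0.060000] = 1.096159; exercise = 1.050273; V(1,0) = max -> 1.096159
  V(1,1) = exp(-r*dt) * [p*0.060000 + (1-p)*0.000000] = 0.029738; exercise = 0.000000; V(1,1) = max -> 0.029738
  V(0,0) = exp(-r*dt) * [p*1.096159 + (1-p)*0.029738] = 0.558101; exercise = 0.060000; V(0,0) = max -> 0.558101

Answer: Price = V(0,0) = 0.5581


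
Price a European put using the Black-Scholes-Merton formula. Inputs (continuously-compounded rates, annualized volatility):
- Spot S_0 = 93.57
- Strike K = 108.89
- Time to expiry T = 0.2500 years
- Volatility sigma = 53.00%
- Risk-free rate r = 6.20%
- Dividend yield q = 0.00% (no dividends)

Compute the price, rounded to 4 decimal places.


Answer: Price = 18.7609

Derivation:
d1 = (ln(S/K) + (r - q + 0.5*sigma^2) * T) / (sigma * sqrt(T)) = -0.38119200
d2 = d1 - sigma * sqrt(T) = -0.64619200
exp(-rT) = 0.98461951; exp(-qT) = 1.00000000
P = K * exp(-rT) * N(-d2) - S_0 * exp(-qT) * N(-d1)
N(-d1) = 0.64846961; N(-d2) = 0.74092249
P = 108.8900 * 0.98461951 * 0.74092249 - 93.5700 * 1.00000000 * 0.64846961 = 18.7609


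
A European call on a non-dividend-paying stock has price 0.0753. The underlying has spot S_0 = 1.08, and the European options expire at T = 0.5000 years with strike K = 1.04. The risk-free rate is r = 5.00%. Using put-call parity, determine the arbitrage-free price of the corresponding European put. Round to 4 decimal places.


Answer: Put price = 0.0096

Derivation:
Put-call parity: C - P = S_0 * exp(-qT) - K * exp(-rT).
S_0 * exp(-qT) = 1.0800 * 1.00000000 = 1.08000000
K * exp(-rT) = 1.0400 * 0.97530991 = 1.01432231
P = C - S*exp(-qT) + K*exp(-rT)
P = 0.0753 - 1.08000000 + 1.01432231 = 0.0096


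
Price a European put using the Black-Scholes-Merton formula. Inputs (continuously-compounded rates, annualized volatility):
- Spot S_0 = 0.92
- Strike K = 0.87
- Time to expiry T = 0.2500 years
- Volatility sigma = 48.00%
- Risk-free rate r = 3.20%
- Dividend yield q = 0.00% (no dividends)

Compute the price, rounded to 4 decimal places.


d1 = (ln(S/K) + (r - q + 0.5*sigma^2) * T) / (sigma * sqrt(T)) = 0.38616858
d2 = d1 - sigma * sqrt(T) = 0.14616858
exp(-rT) = 0.99203191; exp(-qT) = 1.00000000
P = K * exp(-rT) * N(-d2) - S_0 * exp(-qT) * N(-d1)
N(-d1) = 0.34968591; N(-d2) = 0.44189416
P = 0.8700 * 0.99203191 * 0.44189416 - 0.9200 * 1.00000000 * 0.34968591 = 0.0597

Answer: Price = 0.0597


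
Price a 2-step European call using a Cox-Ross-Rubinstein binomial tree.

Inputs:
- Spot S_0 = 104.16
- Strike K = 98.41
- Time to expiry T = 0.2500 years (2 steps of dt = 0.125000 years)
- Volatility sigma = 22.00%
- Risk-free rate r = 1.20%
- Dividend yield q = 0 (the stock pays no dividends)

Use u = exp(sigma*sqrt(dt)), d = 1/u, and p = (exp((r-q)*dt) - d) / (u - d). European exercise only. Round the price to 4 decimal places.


dt = T/N = 0.125000
u = exp(sigma*sqrt(dt)) = 1.080887; d = 1/u = 0.925166
p = (exp((r-q)*dt) - d) / (u - d) = 0.490204
Discount per step: exp(-r*dt) = 0.998501
Stock lattice S(k, i) with i counting down-moves:
  k=0: S(0,0) = 104.1600
  k=1: S(1,0) = 112.5852; S(1,1) = 96.3653
  k=2: S(2,0) = 121.6918; S(2,1) = 104.1600; S(2,2) = 89.1540
Terminal payoffs V(N, i) = max(S_T - K, 0):
  V(2,0) = 23.281806; V(2,1) = 5.750000; V(2,2) = 0.000000
Backward induction: V(k, i) = exp(-r*dt) * [p * V(k+1, i) + (1-p) * V(k+1, i+1)].
  V(1,0) = exp(-r*dt) * [p*23.281806 + (1-p)*5.750000] = 14.322666
  V(1,1) = exp(-r*dt) * [p*5.750000 + (1-p)*0.000000] = 2.814450
  V(0,0) = exp(-r*dt) * [p*14.322666 + (1-p)*2.814450] = 8.443152

Answer: Price = V(0,0) = 8.4432


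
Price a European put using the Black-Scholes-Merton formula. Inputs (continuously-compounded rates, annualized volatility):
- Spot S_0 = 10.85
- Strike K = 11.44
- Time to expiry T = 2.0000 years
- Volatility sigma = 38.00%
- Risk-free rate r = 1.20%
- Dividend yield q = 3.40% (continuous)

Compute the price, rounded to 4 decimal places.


Answer: Price = 2.8084

Derivation:
d1 = (ln(S/K) + (r - q + 0.5*sigma^2) * T) / (sigma * sqrt(T)) = 0.08829362
d2 = d1 - sigma * sqrt(T) = -0.44910753
exp(-rT) = 0.97628571; exp(-qT) = 0.93426047
P = K * exp(-rT) * N(-d2) - S_0 * exp(-qT) * N(-d1)
N(-d1) = 0.46482165; N(-d2) = 0.67332296
P = 11.4400 * 0.97628571 * 0.67332296 - 10.8500 * 0.93426047 * 0.46482165 = 2.8084


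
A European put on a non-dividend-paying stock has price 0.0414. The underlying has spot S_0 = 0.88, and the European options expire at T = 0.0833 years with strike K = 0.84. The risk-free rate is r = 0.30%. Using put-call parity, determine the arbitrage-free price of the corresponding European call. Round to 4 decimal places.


Answer: Call price = 0.0816

Derivation:
Put-call parity: C - P = S_0 * exp(-qT) - K * exp(-rT).
S_0 * exp(-qT) = 0.8800 * 1.00000000 = 0.88000000
K * exp(-rT) = 0.8400 * 0.99975013 = 0.83979011
C = P + S*exp(-qT) - K*exp(-rT)
C = 0.0414 + 0.88000000 - 0.83979011 = 0.0816


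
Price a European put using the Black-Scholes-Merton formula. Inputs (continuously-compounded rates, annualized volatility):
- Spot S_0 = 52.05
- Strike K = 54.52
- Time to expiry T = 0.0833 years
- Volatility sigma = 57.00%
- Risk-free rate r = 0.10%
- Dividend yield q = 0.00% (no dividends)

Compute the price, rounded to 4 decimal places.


Answer: Price = 4.8627

Derivation:
d1 = (ln(S/K) + (r - q + 0.5*sigma^2) * T) / (sigma * sqrt(T)) = -0.19905809
d2 = d1 - sigma * sqrt(T) = -0.36357000
exp(-rT) = 0.99991670; exp(-qT) = 1.00000000
P = K * exp(-rT) * N(-d2) - S_0 * exp(-qT) * N(-d1)
N(-d1) = 0.57889135; N(-d2) = 0.64191043
P = 54.5200 * 0.99991670 * 0.64191043 - 52.0500 * 1.00000000 * 0.57889135 = 4.8627


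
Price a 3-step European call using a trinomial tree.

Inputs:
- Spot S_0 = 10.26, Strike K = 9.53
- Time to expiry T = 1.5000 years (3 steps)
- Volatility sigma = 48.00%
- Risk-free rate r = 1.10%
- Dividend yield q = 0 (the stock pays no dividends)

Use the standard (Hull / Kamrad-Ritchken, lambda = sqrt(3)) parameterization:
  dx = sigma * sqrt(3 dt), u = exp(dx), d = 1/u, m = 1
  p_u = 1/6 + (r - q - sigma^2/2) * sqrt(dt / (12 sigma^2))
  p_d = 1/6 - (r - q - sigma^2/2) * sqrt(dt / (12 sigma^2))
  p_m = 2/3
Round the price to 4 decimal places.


dt = T/N = 0.500000; dx = sigma*sqrt(3*dt) = 0.587878
u = exp(dx) = 1.800164; d = 1/u = 0.555505
p_u = 0.122355, p_m = 0.666667, p_d = 0.210979
Discount per step: exp(-r*dt) = 0.994515
Stock lattice S(k, j) with j the centered position index:
  k=0: S(0,+0) = 10.2600
  k=1: S(1,-1) = 5.6995; S(1,+0) = 10.2600; S(1,+1) = 18.4697
  k=2: S(2,-2) = 3.1661; S(2,-1) = 5.6995; S(2,+0) = 10.2600; S(2,+1) = 18.4697; S(2,+2) = 33.2484
  k=3: S(3,-3) = 1.7588; S(3,-2) = 3.1661; S(3,-1) = 5.6995; S(3,+0) = 10.2600; S(3,+1) = 18.4697; S(3,+2) = 33.2484; S(3,+3) = 59.8526
Terminal payoffs V(N, j) = max(S_T - K, 0):
  V(3,-3) = 0.000000; V(3,-2) = 0.000000; V(3,-1) = 0.000000; V(3,+0) = 0.730000; V(3,+1) = 8.939678; V(3,+2) = 23.718442; V(3,+3) = 50.322635
Backward induction: V(k, j) = exp(-r*dt) * [p_u * V(k+1, j+1) + p_m * V(k+1, j) + p_d * V(k+1, j-1)]
  V(2,-2) = exp(-r*dt) * [p_u*0.000000 + p_m*0.000000 + p_d*0.000000] = 0.000000
  V(2,-1) = exp(-r*dt) * [p_u*0.730000 + p_m*0.000000 + p_d*0.000000] = 0.088829
  V(2,+0) = exp(-r*dt) * [p_u*8.939678 + p_m*0.730000 + p_d*0.000000] = 1.571810
  V(2,+1) = exp(-r*dt) * [p_u*23.718442 + p_m*8.939678 + p_d*0.730000] = 8.966412
  V(2,+2) = exp(-r*dt) * [p_u*50.322635 + p_m*23.718442 + p_d*8.939678] = 23.724742
  V(1,-1) = exp(-r*dt) * [p_u*1.571810 + p_m*0.088829 + p_d*0.000000] = 0.250158
  V(1,+0) = exp(-r*dt) * [p_u*8.966412 + p_m*1.571810 + p_d*0.088829] = 2.151829
  V(1,+1) = exp(-r*dt) * [p_u*23.724742 + p_m*8.966412 + p_d*1.571810] = 9.161533
  V(0,+0) = exp(-r*dt) * [p_u*9.161533 + p_m*2.151829 + p_d*0.250158] = 2.593981

Answer: Price = V(0,0) = 2.5940


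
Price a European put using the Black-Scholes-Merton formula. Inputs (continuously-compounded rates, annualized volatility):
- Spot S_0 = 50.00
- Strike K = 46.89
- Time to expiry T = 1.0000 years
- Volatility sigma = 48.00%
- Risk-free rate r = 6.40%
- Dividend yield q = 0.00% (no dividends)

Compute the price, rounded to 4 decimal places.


Answer: Price = 6.2140

Derivation:
d1 = (ln(S/K) + (r - q + 0.5*sigma^2) * T) / (sigma * sqrt(T)) = 0.50712203
d2 = d1 - sigma * sqrt(T) = 0.02712203
exp(-rT) = 0.93800500; exp(-qT) = 1.00000000
P = K * exp(-rT) * N(-d2) - S_0 * exp(-qT) * N(-d1)
N(-d1) = 0.30603460; N(-d2) = 0.48918120
P = 46.8900 * 0.93800500 * 0.48918120 - 50.0000 * 1.00000000 * 0.30603460 = 6.2140


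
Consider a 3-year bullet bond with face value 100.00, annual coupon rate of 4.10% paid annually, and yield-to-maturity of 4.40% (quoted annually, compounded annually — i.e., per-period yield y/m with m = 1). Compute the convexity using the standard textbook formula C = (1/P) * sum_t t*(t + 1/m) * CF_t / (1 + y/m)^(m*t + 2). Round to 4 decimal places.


Coupon per period c = face * coupon_rate / m = 4.100000
Periods per year m = 1; per-period yield y/m = 0.044000
Number of cashflows N = 3
Cashflows (t years, CF_t, discount factor 1/(1+y/m)^(m*t), PV):
  t = 1.0000: CF_t = 4.100000, DF = 0.957854, PV = 3.927203
  t = 2.0000: CF_t = 4.100000, DF = 0.917485, PV = 3.761689
  t = 3.0000: CF_t = 104.100000, DF = 0.878817, PV = 91.484861
Price P = sum_t PV_t = 99.173753
Convexity numerator sum_t t*(t + 1/m) * CF_t / (1+y/m)^(m*t + 2):
  t = 1.0000: term = 7.206300
  t = 2.0000: term = 20.707759
  t = 3.0000: term = 1007.231924
Convexity = (1/P) * sum = 1035.145984 / 99.173753 = 10.437701

Answer: Convexity = 10.4377


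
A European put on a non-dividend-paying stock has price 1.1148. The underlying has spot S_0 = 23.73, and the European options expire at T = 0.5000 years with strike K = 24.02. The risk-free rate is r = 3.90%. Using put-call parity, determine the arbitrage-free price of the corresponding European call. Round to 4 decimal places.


Put-call parity: C - P = S_0 * exp(-qT) - K * exp(-rT).
S_0 * exp(-qT) = 23.7300 * 1.00000000 = 23.73000000
K * exp(-rT) = 24.0200 * 0.98068890 = 23.55614726
C = P + S*exp(-qT) - K*exp(-rT)
C = 1.1148 + 23.73000000 - 23.55614726 = 1.2887

Answer: Call price = 1.2887


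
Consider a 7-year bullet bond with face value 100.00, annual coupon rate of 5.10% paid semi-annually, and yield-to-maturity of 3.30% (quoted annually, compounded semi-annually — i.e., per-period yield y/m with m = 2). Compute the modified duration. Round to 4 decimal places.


Answer: Modified duration = 5.9390

Derivation:
Coupon per period c = face * coupon_rate / m = 2.550000
Periods per year m = 2; per-period yield y/m = 0.016500
Number of cashflows N = 14
Cashflows (t years, CF_t, discount factor 1/(1+y/m)^(m*t), PV):
  t = 0.5000: CF_t = 2.550000, DF = 0.983768, PV = 2.508608
  t = 1.0000: CF_t = 2.550000, DF = 0.967799, PV = 2.467888
  t = 1.5000: CF_t = 2.550000, DF = 0.952090, PV = 2.427829
  t = 2.0000: CF_t = 2.550000, DF = 0.936635, PV = 2.388420
  t = 2.5000: CF_t = 2.550000, DF = 0.921432, PV = 2.349650
  t = 3.0000: CF_t = 2.550000, DF = 0.906475, PV = 2.311511
  t = 3.5000: CF_t = 2.550000, DF = 0.891761, PV = 2.273990
  t = 4.0000: CF_t = 2.550000, DF = 0.877285, PV = 2.237078
  t = 4.5000: CF_t = 2.550000, DF = 0.863045, PV = 2.200765
  t = 5.0000: CF_t = 2.550000, DF = 0.849036, PV = 2.165042
  t = 5.5000: CF_t = 2.550000, DF = 0.835254, PV = 2.129899
  t = 6.0000: CF_t = 2.550000, DF = 0.821696, PV = 2.095326
  t = 6.5000: CF_t = 2.550000, DF = 0.808359, PV = 2.061314
  t = 7.0000: CF_t = 102.550000, DF = 0.795237, PV = 81.551566
Price P = sum_t PV_t = 111.168885
First compute Macaulay numerator sum_t t * PV_t:
  t * PV_t at t = 0.5000: 1.254304
  t * PV_t at t = 1.0000: 2.467888
  t * PV_t at t = 1.5000: 3.641743
  t * PV_t at t = 2.0000: 4.776839
  t * PV_t at t = 2.5000: 5.874126
  t * PV_t at t = 3.0000: 6.934532
  t * PV_t at t = 3.5000: 7.958964
  t * PV_t at t = 4.0000: 8.948312
  t * PV_t at t = 4.5000: 9.903444
  t * PV_t at t = 5.0000: 10.825211
  t * PV_t at t = 5.5000: 11.714443
  t * PV_t at t = 6.0000: 12.571956
  t * PV_t at t = 6.5000: 13.398543
  t * PV_t at t = 7.0000: 570.860959
Macaulay duration D = 671.131263 / 111.168885 = 6.037042
Modified duration = D / (1 + y/m) = 6.037042 / (1 + 0.016500) = 5.939048


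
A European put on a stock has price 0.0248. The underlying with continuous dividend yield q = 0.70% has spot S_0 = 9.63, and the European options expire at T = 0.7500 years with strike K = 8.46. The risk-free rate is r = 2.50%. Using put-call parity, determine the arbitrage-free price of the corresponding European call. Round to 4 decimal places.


Put-call parity: C - P = S_0 * exp(-qT) - K * exp(-rT).
S_0 * exp(-qT) = 9.6300 * 0.99476376 = 9.57957498
K * exp(-rT) = 8.4600 * 0.98142469 = 8.30285286
C = P + S*exp(-qT) - K*exp(-rT)
C = 0.0248 + 9.57957498 - 8.30285286 = 1.3015

Answer: Call price = 1.3015


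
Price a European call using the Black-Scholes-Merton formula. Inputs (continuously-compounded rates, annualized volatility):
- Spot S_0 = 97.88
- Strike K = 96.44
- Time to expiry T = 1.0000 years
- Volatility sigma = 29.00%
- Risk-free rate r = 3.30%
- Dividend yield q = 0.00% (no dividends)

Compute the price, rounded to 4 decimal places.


d1 = (ln(S/K) + (r - q + 0.5*sigma^2) * T) / (sigma * sqrt(T)) = 0.30990064
d2 = d1 - sigma * sqrt(T) = 0.01990064
exp(-rT) = 0.96753856; exp(-qT) = 1.00000000
C = S_0 * exp(-qT) * N(d1) - K * exp(-rT) * N(d2)
N(d1) = 0.62168174; N(d2) = 0.50793868
C = 97.8800 * 1.00000000 * 0.62168174 - 96.4400 * 0.96753856 * 0.50793868 = 13.4547

Answer: Price = 13.4547


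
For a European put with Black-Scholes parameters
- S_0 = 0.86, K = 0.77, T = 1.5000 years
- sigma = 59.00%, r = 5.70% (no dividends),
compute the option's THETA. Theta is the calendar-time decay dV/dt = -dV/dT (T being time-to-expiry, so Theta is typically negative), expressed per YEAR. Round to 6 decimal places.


Answer: Theta = -0.046061

Derivation:
d1 = 0.6326006187; d2 = -0.0899988554
phi(d1) = 0.3265963401; exp(-qT) = 1.0000000000; exp(-rT) = 0.9180531431
Theta = -S*exp(-qT)*phi(d1)*sigma/(2*sqrt(T)) + r*K*exp(-rT)*N(-d2) - q*S*exp(-qT)*N(-d1)
N(-d1) = 0.2634972415; N(-d2) = 0.5358559378; sqrt(T) = 1.2247448714
Term 1 = -0.8600 * 1.0000000000 * 0.3265963401 * 0.5900 / (2 * 1.2247448714) = -0.0676528585
Term 2 = 0.0570 * 0.7700 * 0.9180531431 * 0.5358559378 = 0.0215914322
Term 3 = 0 (no dividend yield, q = 0)
Theta = -0.0676528585 + (0.0215914322) + (0.0000000000) = -0.046061


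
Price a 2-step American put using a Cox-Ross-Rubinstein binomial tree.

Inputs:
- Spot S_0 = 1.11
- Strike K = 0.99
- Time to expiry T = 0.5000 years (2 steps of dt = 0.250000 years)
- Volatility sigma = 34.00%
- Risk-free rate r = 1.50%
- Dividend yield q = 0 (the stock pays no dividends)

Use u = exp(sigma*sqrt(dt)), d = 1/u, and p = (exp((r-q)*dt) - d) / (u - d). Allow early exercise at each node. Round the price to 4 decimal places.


dt = T/N = 0.250000
u = exp(sigma*sqrt(dt)) = 1.185305; d = 1/u = 0.843665
p = (exp((r-q)*dt) - d) / (u - d) = 0.468599
Discount per step: exp(-r*dt) = 0.996257
Stock lattice S(k, i) with i counting down-moves:
  k=0: S(0,0) = 1.1100
  k=1: S(1,0) = 1.3157; S(1,1) = 0.9365
  k=2: S(2,0) = 1.5595; S(2,1) = 1.1100; S(2,2) = 0.7901
Terminal payoffs V(N, i) = max(K - S_T, 0):
  V(2,0) = 0.000000; V(2,1) = 0.000000; V(2,2) = 0.199935
Backward induction: V(k, i) = exp(-r*dt) * [p * V(k+1, i) + (1-p) * V(k+1, i+1)]; then take max(V_cont, immediate exercise) for American.
  V(1,0) = exp(-r*dt) * [p*0.000000 + (1-p)*0.000000] = 0.000000; exercise = 0.000000; V(1,0) = max -> 0.000000
  V(1,1) = exp(-r*dt) * [p*0.000000 + (1-p)*0.199935] = 0.105848; exercise = 0.053532; V(1,1) = max -> 0.105848
  V(0,0) = exp(-r*dt) * [p*0.000000 + (1-p)*0.105848] = 0.056037; exercise = 0.000000; V(0,0) = max -> 0.056037

Answer: Price = V(0,0) = 0.0560


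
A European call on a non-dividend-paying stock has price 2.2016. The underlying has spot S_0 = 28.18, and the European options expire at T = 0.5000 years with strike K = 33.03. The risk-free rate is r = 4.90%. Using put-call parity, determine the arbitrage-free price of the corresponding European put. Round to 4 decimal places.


Put-call parity: C - P = S_0 * exp(-qT) - K * exp(-rT).
S_0 * exp(-qT) = 28.1800 * 1.00000000 = 28.18000000
K * exp(-rT) = 33.0300 * 0.97579769 = 32.23059766
P = C - S*exp(-qT) + K*exp(-rT)
P = 2.2016 - 28.18000000 + 32.23059766 = 6.2522

Answer: Put price = 6.2522


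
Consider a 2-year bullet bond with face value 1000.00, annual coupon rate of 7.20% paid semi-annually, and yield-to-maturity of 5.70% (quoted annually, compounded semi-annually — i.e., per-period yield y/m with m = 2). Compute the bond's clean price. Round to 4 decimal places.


Coupon per period c = face * coupon_rate / m = 36.000000
Periods per year m = 2; per-period yield y/m = 0.028500
Number of cashflows N = 4
Cashflows (t years, CF_t, discount factor 1/(1+y/m)^(m*t), PV):
  t = 0.5000: CF_t = 36.000000, DF = 0.972290, PV = 35.002431
  t = 1.0000: CF_t = 36.000000, DF = 0.945347, PV = 34.032504
  t = 1.5000: CF_t = 36.000000, DF = 0.919152, PV = 33.089455
  t = 2.0000: CF_t = 1036.000000, DF = 0.893682, PV = 925.854137
Price P = sum_t PV_t = 1027.978527

Answer: Price = 1027.9785


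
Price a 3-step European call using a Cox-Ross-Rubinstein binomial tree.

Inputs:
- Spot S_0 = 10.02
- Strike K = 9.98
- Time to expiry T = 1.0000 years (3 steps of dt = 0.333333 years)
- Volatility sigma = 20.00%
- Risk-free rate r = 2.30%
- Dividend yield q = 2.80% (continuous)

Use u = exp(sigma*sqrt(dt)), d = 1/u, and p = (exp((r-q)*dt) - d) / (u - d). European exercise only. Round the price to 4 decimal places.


Answer: Price = V(0,0) = 0.8372

Derivation:
dt = T/N = 0.333333
u = exp(sigma*sqrt(dt)) = 1.122401; d = 1/u = 0.890947
p = (exp((r-q)*dt) - d) / (u - d) = 0.463970
Discount per step: exp(-r*dt) = 0.992363
Stock lattice S(k, i) with i counting down-moves:
  k=0: S(0,0) = 10.0200
  k=1: S(1,0) = 11.2465; S(1,1) = 8.9273
  k=2: S(2,0) = 12.6230; S(2,1) = 10.0200; S(2,2) = 7.9537
  k=3: S(3,0) = 14.1681; S(3,1) = 11.2465; S(3,2) = 8.9273; S(3,3) = 7.0864
Terminal payoffs V(N, i) = max(S_T - K, 0):
  V(3,0) = 4.188104; V(3,1) = 1.266457; V(3,2) = 0.000000; V(3,3) = 0.000000
Backward induction: V(k, i) = exp(-r*dt) * [p * V(k+1, i) + (1-p) * V(k+1, i+1)].
  V(2,0) = exp(-r*dt) * [p*4.188104 + (1-p)*1.266457] = 2.601987
  V(2,1) = exp(-r*dt) * [p*1.266457 + (1-p)*0.000000] = 0.583110
  V(2,2) = exp(-r*dt) * [p*0.000000 + (1-p)*0.000000] = 0.000000
  V(1,0) = exp(-r*dt) * [p*2.601987 + (1-p)*0.583110] = 1.508201
  V(1,1) = exp(-r*dt) * [p*0.583110 + (1-p)*0.000000] = 0.268479
  V(0,0) = exp(-r*dt) * [p*1.508201 + (1-p)*0.268479] = 0.837229


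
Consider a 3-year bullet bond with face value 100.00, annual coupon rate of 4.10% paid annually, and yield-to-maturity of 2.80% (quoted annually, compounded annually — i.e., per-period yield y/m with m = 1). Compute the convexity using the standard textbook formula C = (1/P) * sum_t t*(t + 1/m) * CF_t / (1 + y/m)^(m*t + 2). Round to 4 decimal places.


Coupon per period c = face * coupon_rate / m = 4.100000
Periods per year m = 1; per-period yield y/m = 0.028000
Number of cashflows N = 3
Cashflows (t years, CF_t, discount factor 1/(1+y/m)^(m*t), PV):
  t = 1.0000: CF_t = 4.100000, DF = 0.972763, PV = 3.988327
  t = 2.0000: CF_t = 4.100000, DF = 0.946267, PV = 3.879695
  t = 3.0000: CF_t = 104.100000, DF = 0.920493, PV = 95.823358
Price P = sum_t PV_t = 103.691380
Convexity numerator sum_t t*(t + 1/m) * CF_t / (1+y/m)^(m*t + 2):
  t = 1.0000: term = 7.548045
  t = 2.0000: term = 22.027370
  t = 3.0000: term = 1088.093967
Convexity = (1/P) * sum = 1117.669382 / 103.691380 = 10.778807

Answer: Convexity = 10.7788


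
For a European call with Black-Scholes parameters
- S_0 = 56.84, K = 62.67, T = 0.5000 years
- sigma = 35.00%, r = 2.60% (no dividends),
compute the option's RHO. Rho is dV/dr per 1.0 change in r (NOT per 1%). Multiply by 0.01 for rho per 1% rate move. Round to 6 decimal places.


d1 = -0.2182639068; d2 = -0.4657512802
phi(d1) = 0.3895519292; exp(-qT) = 1.0000000000; exp(-rT) = 0.9870841350
N(d2) = 0.3206967709
Rho = K*T*exp(-rT)*N(d2) = 62.6700 * 0.5000 * 0.9870841350 * 0.3206967709 = 9.919241

Answer: Rho = 9.919241


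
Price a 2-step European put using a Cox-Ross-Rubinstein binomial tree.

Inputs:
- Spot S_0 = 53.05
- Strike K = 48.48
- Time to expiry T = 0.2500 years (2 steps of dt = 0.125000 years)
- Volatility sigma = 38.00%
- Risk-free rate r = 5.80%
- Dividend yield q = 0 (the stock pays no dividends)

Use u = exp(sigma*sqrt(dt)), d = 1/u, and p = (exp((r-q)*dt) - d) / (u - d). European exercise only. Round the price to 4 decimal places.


Answer: Price = V(0,0) = 2.0054

Derivation:
dt = T/N = 0.125000
u = exp(sigma*sqrt(dt)) = 1.143793; d = 1/u = 0.874284
p = (exp((r-q)*dt) - d) / (u - d) = 0.493461
Discount per step: exp(-r*dt) = 0.992776
Stock lattice S(k, i) with i counting down-moves:
  k=0: S(0,0) = 53.0500
  k=1: S(1,0) = 60.6782; S(1,1) = 46.3808
  k=2: S(2,0) = 69.4034; S(2,1) = 53.0500; S(2,2) = 40.5499
Terminal payoffs V(N, i) = max(K - S_T, 0):
  V(2,0) = 0.000000; V(2,1) = 0.000000; V(2,2) = 7.930061
Backward induction: V(k, i) = exp(-r*dt) * [p * V(k+1, i) + (1-p) * V(k+1, i+1)].
  V(1,0) = exp(-r*dt) * [p*0.000000 + (1-p)*0.000000] = 0.000000
  V(1,1) = exp(-r*dt) * [p*0.000000 + (1-p)*7.930061] = 3.987865
  V(0,0) = exp(-r*dt) * [p*0.000000 + (1-p)*3.987865] = 2.005416


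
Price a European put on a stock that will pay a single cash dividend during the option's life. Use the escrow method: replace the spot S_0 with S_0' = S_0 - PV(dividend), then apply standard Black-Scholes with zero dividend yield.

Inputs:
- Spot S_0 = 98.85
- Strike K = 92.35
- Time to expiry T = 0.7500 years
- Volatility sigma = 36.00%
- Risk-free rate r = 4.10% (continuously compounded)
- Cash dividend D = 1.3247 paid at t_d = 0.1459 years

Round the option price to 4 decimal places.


PV(D) = D * exp(-r * t_d) = 1.3247 * 0.99403596 = 1.31679943
S_0' = S_0 - PV(D) = 98.8500 - 1.31679943 = 97.53320057
d1 = (ln(S_0'/K) + (r + sigma^2/2)*T) / (sigma*sqrt(T)) = 0.42966770
d2 = d1 - sigma*sqrt(T) = 0.11789856
exp(-rT) = 0.96971797
N(-d1) = 0.33371869; N(-d2) = 0.45307402
P = K * exp(-rT) * N(-d2) - S_0' * N(-d1) = 92.3500 * 0.96971797 * 0.45307402 - 97.53320057 * 0.33371869 = 8.0257

Answer: Price = 8.0257


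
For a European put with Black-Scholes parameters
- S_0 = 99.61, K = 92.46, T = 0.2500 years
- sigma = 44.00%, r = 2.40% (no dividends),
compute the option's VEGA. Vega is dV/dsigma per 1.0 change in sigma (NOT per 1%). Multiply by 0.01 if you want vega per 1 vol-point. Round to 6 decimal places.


Answer: Vega = 17.742474

Derivation:
d1 = 0.4758474663; d2 = 0.2558474663
phi(d1) = 0.3562388170; exp(-qT) = 1.0000000000; exp(-rT) = 0.9940179641
Vega = S * exp(-qT) * phi(d1) * sqrt(T) = 99.6100 * 1.0000000000 * 0.3562388170 * 0.5000000000 = 17.742474


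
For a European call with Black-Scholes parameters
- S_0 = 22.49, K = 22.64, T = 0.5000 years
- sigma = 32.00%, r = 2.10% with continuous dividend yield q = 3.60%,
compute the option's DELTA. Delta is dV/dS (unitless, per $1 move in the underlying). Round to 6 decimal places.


Answer: Delta = 0.510904

Derivation:
d1 = 0.0506134334; d2 = -0.1756607366
phi(d1) = 0.3984316184; exp(-qT) = 0.9821610324; exp(-rT) = 0.9895549326
N(d1) = 0.5201832209
Delta = exp(-qT) * N(d1) = 0.9821610324 * 0.5201832209 = 0.510904


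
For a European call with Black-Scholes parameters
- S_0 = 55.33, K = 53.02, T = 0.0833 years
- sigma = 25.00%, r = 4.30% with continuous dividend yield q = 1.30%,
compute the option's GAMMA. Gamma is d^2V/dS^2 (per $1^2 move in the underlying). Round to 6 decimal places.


Answer: Gamma = 0.080191

Derivation:
d1 = 0.6617505677; d2 = 0.5895962193
phi(d1) = 0.3204928089; exp(-qT) = 0.9989176861; exp(-rT) = 0.9964245074
Gamma = exp(-qT) * phi(d1) / (S * sigma * sqrt(T)) = 0.9989176861 * 0.3204928089 / (55.3300 * 0.2500 * 0.2886173938) = 0.080191


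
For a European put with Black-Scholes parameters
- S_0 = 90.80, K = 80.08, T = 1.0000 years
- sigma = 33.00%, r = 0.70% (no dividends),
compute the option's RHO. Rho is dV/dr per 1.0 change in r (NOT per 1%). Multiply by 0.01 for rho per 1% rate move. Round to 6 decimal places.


d1 = 0.5669186382; d2 = 0.2369186382
phi(d1) = 0.3397188537; exp(-qT) = 1.0000000000; exp(-rT) = 0.9930244429
N(-d2) = 0.4063599552
Rho = -K*T*exp(-rT)*N(-d2) = -80.0800 * 1.0000 * 0.9930244429 * 0.4063599552 = -32.314311

Answer: Rho = -32.314311


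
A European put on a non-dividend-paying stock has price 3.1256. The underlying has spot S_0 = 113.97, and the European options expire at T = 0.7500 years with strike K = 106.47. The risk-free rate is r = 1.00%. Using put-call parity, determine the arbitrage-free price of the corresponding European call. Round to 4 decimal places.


Put-call parity: C - P = S_0 * exp(-qT) - K * exp(-rT).
S_0 * exp(-qT) = 113.9700 * 1.00000000 = 113.97000000
K * exp(-rT) = 106.4700 * 0.99252805 = 105.67446200
C = P + S*exp(-qT) - K*exp(-rT)
C = 3.1256 + 113.97000000 - 105.67446200 = 11.4211

Answer: Call price = 11.4211


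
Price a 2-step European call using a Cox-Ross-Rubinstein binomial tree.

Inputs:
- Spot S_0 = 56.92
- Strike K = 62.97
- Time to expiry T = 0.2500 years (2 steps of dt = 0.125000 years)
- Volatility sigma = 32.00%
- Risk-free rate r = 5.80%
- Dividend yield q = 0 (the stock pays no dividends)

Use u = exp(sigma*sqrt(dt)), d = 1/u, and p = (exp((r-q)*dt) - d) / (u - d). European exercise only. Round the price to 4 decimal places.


dt = T/N = 0.125000
u = exp(sigma*sqrt(dt)) = 1.119785; d = 1/u = 0.893028
p = (exp((r-q)*dt) - d) / (u - d) = 0.503835
Discount per step: exp(-r*dt) = 0.992776
Stock lattice S(k, i) with i counting down-moves:
  k=0: S(0,0) = 56.9200
  k=1: S(1,0) = 63.7382; S(1,1) = 50.8312
  k=2: S(2,0) = 71.3731; S(2,1) = 56.9200; S(2,2) = 45.3937
Terminal payoffs V(N, i) = max(S_T - K, 0):
  V(2,0) = 8.403093; V(2,1) = 0.000000; V(2,2) = 0.000000
Backward induction: V(k, i) = exp(-r*dt) * [p * V(k+1, i) + (1-p) * V(k+1, i+1)].
  V(1,0) = exp(-r*dt) * [p*8.403093 + (1-p)*0.000000] = 4.203185
  V(1,1) = exp(-r*dt) * [p*0.000000 + (1-p)*0.000000] = 0.000000
  V(0,0) = exp(-r*dt) * [p*4.203185 + (1-p)*0.000000] = 2.102412

Answer: Price = V(0,0) = 2.1024


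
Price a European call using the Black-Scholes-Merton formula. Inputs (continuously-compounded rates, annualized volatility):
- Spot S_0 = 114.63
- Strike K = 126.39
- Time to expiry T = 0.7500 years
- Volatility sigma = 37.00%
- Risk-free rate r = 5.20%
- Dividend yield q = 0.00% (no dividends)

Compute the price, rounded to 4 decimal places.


d1 = (ln(S/K) + (r - q + 0.5*sigma^2) * T) / (sigma * sqrt(T)) = -0.02286093
d2 = d1 - sigma * sqrt(T) = -0.34329033
exp(-rT) = 0.96175071; exp(-qT) = 1.00000000
C = S_0 * exp(-qT) * N(d1) - K * exp(-rT) * N(d2)
N(d1) = 0.49088060; N(d2) = 0.36569003
C = 114.6300 * 1.00000000 * 0.49088060 - 126.3900 * 0.96175071 * 0.36569003 = 11.8179

Answer: Price = 11.8179


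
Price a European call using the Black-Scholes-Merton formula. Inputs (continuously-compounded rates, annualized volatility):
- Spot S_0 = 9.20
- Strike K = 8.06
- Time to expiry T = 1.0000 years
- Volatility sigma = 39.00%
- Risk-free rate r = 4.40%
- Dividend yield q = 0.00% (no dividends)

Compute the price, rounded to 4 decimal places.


Answer: Price = 2.1802

Derivation:
d1 = (ln(S/K) + (r - q + 0.5*sigma^2) * T) / (sigma * sqrt(T)) = 0.64702546
d2 = d1 - sigma * sqrt(T) = 0.25702546
exp(-rT) = 0.95695396; exp(-qT) = 1.00000000
C = S_0 * exp(-qT) * N(d1) - K * exp(-rT) * N(d2)
N(d1) = 0.74119227; N(d2) = 0.60142044
C = 9.2000 * 1.00000000 * 0.74119227 - 8.0600 * 0.95695396 * 0.60142044 = 2.1802


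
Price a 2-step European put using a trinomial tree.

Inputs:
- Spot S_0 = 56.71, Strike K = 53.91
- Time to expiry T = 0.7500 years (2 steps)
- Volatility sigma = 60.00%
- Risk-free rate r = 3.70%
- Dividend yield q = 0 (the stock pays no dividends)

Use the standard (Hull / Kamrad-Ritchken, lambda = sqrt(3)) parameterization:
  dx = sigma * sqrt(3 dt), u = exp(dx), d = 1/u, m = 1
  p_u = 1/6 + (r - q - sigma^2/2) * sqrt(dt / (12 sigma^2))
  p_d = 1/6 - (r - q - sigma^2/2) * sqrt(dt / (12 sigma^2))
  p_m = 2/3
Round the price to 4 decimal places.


Answer: Price = V(0,0) = 8.0840

Derivation:
dt = T/N = 0.375000; dx = sigma*sqrt(3*dt) = 0.636396
u = exp(dx) = 1.889658; d = 1/u = 0.529196
p_u = 0.124535, p_m = 0.666667, p_d = 0.208798
Discount per step: exp(-r*dt) = 0.986221
Stock lattice S(k, j) with j the centered position index:
  k=0: S(0,+0) = 56.7100
  k=1: S(1,-1) = 30.0107; S(1,+0) = 56.7100; S(1,+1) = 107.1625
  k=2: S(2,-2) = 15.8816; S(2,-1) = 30.0107; S(2,+0) = 56.7100; S(2,+1) = 107.1625; S(2,+2) = 202.5006
Terminal payoffs V(N, j) = max(K - S_T, 0):
  V(2,-2) = 38.028445; V(2,-1) = 23.899286; V(2,+0) = 0.000000; V(2,+1) = 0.000000; V(2,+2) = 0.000000
Backward induction: V(k, j) = exp(-r*dt) * [p_u * V(k+1, j+1) + p_m * V(k+1, j) + p_d * V(k+1, j-1)]
  V(1,-1) = exp(-r*dt) * [p_u*0.000000 + p_m*23.899286 + p_d*38.028445] = 23.544185
  V(1,+0) = exp(-r*dt) * [p_u*0.000000 + p_m*0.000000 + p_d*23.899286] = 4.921374
  V(1,+1) = exp(-r*dt) * [p_u*0.000000 + p_m*0.000000 + p_d*0.000000] = 0.000000
  V(0,+0) = exp(-r*dt) * [p_u*0.000000 + p_m*4.921374 + p_d*23.544185] = 8.083958


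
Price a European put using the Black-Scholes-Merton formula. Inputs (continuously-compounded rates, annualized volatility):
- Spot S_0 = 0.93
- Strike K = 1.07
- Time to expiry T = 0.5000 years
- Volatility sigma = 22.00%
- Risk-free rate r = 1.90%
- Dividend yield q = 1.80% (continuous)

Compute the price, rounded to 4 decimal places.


d1 = (ln(S/K) + (r - q + 0.5*sigma^2) * T) / (sigma * sqrt(T)) = -0.82043248
d2 = d1 - sigma * sqrt(T) = -0.97599597
exp(-rT) = 0.99054498; exp(-qT) = 0.99104038
P = K * exp(-rT) * N(-d2) - S_0 * exp(-qT) * N(-d1)
N(-d1) = 0.79401520; N(-d2) = 0.83546677
P = 1.0700 * 0.99054498 * 0.83546677 - 0.9300 * 0.99104038 * 0.79401520 = 0.1537

Answer: Price = 0.1537


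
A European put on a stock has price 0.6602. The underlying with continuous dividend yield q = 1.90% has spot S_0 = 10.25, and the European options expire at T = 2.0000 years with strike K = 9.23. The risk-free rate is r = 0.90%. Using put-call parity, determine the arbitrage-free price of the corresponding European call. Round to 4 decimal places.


Answer: Call price = 1.4627

Derivation:
Put-call parity: C - P = S_0 * exp(-qT) - K * exp(-rT).
S_0 * exp(-qT) = 10.2500 * 0.96271294 = 9.86780764
K * exp(-rT) = 9.2300 * 0.98216103 = 9.06534633
C = P + S*exp(-qT) - K*exp(-rT)
C = 0.6602 + 9.86780764 - 9.06534633 = 1.4627


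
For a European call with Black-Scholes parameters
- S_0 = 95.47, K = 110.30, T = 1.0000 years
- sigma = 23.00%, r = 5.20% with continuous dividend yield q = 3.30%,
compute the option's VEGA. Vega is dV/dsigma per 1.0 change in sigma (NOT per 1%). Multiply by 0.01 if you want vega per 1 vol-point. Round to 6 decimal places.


Answer: Vega = 33.593925

Derivation:
d1 = -0.4301820185; d2 = -0.6601820185
phi(d1) = 0.3636851283; exp(-qT) = 0.9675385596; exp(-rT) = 0.9493288668
Vega = S * exp(-qT) * phi(d1) * sqrt(T) = 95.4700 * 0.9675385596 * 0.3636851283 * 1.0000000000 = 33.593925
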